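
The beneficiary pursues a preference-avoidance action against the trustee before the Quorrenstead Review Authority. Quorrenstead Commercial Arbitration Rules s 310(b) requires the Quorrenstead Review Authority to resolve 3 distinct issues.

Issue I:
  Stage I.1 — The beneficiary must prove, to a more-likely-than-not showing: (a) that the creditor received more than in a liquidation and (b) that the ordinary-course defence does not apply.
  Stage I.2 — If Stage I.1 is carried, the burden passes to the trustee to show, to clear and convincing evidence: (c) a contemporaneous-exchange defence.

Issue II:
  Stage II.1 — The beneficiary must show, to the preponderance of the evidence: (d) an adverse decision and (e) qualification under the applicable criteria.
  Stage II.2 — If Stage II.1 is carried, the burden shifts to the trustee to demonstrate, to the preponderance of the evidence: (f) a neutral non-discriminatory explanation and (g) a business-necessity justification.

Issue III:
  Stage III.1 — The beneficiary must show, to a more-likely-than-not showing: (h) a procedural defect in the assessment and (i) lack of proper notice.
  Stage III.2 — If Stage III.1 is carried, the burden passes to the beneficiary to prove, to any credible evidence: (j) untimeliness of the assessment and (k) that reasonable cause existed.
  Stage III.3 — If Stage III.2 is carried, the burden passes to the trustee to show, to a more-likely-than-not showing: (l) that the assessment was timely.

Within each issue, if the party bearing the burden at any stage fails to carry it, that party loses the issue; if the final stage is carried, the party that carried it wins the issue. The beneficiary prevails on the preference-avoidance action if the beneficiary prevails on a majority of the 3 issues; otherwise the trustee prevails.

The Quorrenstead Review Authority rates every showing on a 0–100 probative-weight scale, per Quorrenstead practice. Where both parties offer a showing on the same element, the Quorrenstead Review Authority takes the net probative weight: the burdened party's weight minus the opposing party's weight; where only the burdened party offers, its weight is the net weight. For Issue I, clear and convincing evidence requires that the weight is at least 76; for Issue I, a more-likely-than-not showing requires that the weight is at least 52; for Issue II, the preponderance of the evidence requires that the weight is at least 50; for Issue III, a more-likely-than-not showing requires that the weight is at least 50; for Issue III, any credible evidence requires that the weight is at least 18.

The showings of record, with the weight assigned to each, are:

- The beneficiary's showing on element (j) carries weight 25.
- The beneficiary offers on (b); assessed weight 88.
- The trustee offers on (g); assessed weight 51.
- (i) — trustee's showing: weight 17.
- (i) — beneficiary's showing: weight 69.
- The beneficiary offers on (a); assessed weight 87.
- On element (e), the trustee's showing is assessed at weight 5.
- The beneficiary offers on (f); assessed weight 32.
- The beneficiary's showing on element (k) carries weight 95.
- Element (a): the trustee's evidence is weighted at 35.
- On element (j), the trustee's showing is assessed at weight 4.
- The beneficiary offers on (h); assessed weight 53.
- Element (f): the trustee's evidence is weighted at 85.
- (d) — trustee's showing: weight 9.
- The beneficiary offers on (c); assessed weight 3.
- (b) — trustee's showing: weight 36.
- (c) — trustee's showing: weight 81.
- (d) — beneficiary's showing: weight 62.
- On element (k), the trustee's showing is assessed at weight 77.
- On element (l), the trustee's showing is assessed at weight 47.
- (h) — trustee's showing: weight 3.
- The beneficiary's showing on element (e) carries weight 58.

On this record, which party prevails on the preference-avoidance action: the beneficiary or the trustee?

trustee

— Issue I —
Stage I.1 — burden on beneficiary; standard: a more-likely-than-not showing (weight is at least 52).
    (a): 87 − 35 = 52 ≥ 52 [met]
    (b): 88 − 36 = 52 ≥ 52 [met]
  Stage I.1 carried; the burden shifts to the trustee.
Stage I.2 — burden on trustee; standard: clear and convincing evidence (weight is at least 76).
    (c): 81 − 3 = 78 ≥ 76 [met]
  Stage I.2 carried; the final stage is satisfied.
Every stage carried; the trustee prevails on this issue.
— Issue II —
Stage II.1 (beneficiary, the preponderance of the evidence, weight is at least 50): (d) net 62−9=53 ≥ 50 — meets; (e) net 58−5=53 ≥ 50 — meets.
  Stage II.1 is satisfied; the onus moves to the trustee.
Stage II.2 (trustee, the preponderance of the evidence, weight is at least 50): (f) net 85−32=53 ≥ 50 — meets; (g) 51 ≥ 50 — meets.
  The trustee carries the last stage.
Every stage carried; the trustee prevails on this issue.
— Issue III —
At Stage III.1 the beneficiary must meet a more-likely-than-not showing (weight is at least 50): on (h) the weight is 53 less the opposing 3 gives net 50, ≥ 50, so (h) meets the standard; on (i) the weight is 69 less the opposing 17 gives net 52, which does reach 50, so (i) meets the standard.
  All elements met. The beneficiary retains the burden for Stage III.2.
At Stage III.2 the beneficiary must meet any credible evidence (weight is at least 18): on (j) the weight is 25 less the opposing 4 gives net 21, ≥ 18, so (j) meets the standard; on (k) the weight is 95 less the opposing 77 gives net 18, which does reach 18, so (k) meets the standard.
  The beneficiary carries Stage III.2; the trustee now bears the burden.
At Stage III.3 the trustee must meet a more-likely-than-not showing (weight is at least 50): on (l) the weight is 47, which does not reach 50, so (l) does not meet the standard.
  Stage III.3 not carried; the trustee fails its burden.
So the beneficiary prevails on this issue.
Per-issue: Issue I → trustee; Issue II → trustee; Issue III → beneficiary. The beneficiary must prevail on a majority of issues; overall, the trustee prevails.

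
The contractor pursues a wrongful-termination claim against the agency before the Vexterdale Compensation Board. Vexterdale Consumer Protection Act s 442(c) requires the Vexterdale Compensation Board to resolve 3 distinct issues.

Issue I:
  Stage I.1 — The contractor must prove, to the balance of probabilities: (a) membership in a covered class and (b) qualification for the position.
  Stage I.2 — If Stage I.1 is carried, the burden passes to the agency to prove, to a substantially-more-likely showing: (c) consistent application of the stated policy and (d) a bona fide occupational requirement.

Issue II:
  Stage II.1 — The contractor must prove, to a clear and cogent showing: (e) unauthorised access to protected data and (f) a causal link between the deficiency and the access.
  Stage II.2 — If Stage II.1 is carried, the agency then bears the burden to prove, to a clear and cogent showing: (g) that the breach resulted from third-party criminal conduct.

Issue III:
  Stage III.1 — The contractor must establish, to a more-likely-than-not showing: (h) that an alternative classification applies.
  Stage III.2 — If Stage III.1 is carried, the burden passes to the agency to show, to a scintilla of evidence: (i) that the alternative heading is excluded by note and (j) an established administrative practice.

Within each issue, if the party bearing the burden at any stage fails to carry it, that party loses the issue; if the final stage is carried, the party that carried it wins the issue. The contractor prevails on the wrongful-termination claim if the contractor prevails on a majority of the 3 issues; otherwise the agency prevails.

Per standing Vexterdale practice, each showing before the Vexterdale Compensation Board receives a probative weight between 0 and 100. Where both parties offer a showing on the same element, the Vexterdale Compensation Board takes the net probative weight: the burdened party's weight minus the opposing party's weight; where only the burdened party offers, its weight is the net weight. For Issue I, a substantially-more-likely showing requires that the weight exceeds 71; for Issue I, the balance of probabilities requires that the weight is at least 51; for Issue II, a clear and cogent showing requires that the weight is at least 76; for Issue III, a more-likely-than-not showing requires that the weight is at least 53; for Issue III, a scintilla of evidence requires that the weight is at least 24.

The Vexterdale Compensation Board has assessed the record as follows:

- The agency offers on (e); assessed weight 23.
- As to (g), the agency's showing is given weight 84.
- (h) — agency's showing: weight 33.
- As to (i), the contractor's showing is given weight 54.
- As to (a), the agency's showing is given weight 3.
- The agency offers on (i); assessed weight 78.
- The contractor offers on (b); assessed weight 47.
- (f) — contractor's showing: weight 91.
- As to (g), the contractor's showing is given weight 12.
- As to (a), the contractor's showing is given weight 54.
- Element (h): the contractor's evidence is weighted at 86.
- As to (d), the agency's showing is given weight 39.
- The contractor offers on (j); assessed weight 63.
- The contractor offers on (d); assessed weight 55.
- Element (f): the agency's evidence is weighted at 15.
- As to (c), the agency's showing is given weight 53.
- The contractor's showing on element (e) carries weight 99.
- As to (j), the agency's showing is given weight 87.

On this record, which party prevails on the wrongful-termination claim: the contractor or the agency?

agency

— Issue I —
Stage I.1 (contractor, the balance of probabilities, weight is at least 51): (a) net 54−3=51 ≥ 51 — meets; (b) 47 < 51 — fails.
  Not every element is met, so the contractor fails to carry Stage I.1.
So the agency prevails on this issue.
— Issue II —
Stage II.1 (contractor, a clear and cogent showing, weight is at least 76): (e) net 99−23=76 ≥ 76 — meets; (f) net 91−15=76 ≥ 76 — meets.
  The contractor carries Stage II.1; the agency now bears the burden.
Stage II.2 (agency, a clear and cogent showing, weight is at least 76): (g) net 84−12=72 < 76 — fails.
  Stage II.2 not carried; the agency fails its burden.
So the contractor prevails on this issue.
— Issue III —
Stage III.1 (contractor, a more-likely-than-not showing, weight is at least 53): (h) net 86−33=53 ≥ 53 — meets.
  Stage III.1 is satisfied; the onus moves to the agency.
Stage III.2 (agency, a scintilla of evidence, weight is at least 24): (i) net 78−54=24 ≥ 24 — meets; (j) net 87−63=24 ≥ 24 — meets.
  All elements met at the final stage.
Every stage carried; the agency prevails on this issue.
Per-issue: Issue I → agency; Issue II → contractor; Issue III → agency. The contractor must prevail on a majority of issues; overall, the agency prevails.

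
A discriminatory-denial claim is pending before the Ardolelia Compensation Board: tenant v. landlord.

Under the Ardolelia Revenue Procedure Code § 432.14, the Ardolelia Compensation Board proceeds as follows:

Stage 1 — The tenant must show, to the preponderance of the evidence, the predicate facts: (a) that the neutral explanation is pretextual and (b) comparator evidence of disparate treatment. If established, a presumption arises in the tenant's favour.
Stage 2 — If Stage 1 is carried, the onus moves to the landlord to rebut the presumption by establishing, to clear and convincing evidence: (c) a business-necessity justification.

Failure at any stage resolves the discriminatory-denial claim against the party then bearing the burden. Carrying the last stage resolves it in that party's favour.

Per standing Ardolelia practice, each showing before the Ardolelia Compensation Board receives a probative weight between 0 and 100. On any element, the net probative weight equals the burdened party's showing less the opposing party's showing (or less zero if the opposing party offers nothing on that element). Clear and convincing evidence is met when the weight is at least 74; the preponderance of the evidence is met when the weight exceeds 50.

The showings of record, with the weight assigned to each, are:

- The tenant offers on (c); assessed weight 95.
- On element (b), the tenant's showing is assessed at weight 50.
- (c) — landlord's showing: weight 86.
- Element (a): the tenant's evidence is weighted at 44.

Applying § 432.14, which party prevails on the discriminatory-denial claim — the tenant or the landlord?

At Stage 1 the tenant must meet the preponderance of the evidence (weight exceeds 50): on (a) the weight is 44, ≤ 50, so (a) does not meet the standard; on (b) the weight is 50, which does not exceed 50, so (b) does not meet the standard.
  The tenant does not carry Stage 1.
The analysis ends at Stage 1; the landlord prevails.

landlord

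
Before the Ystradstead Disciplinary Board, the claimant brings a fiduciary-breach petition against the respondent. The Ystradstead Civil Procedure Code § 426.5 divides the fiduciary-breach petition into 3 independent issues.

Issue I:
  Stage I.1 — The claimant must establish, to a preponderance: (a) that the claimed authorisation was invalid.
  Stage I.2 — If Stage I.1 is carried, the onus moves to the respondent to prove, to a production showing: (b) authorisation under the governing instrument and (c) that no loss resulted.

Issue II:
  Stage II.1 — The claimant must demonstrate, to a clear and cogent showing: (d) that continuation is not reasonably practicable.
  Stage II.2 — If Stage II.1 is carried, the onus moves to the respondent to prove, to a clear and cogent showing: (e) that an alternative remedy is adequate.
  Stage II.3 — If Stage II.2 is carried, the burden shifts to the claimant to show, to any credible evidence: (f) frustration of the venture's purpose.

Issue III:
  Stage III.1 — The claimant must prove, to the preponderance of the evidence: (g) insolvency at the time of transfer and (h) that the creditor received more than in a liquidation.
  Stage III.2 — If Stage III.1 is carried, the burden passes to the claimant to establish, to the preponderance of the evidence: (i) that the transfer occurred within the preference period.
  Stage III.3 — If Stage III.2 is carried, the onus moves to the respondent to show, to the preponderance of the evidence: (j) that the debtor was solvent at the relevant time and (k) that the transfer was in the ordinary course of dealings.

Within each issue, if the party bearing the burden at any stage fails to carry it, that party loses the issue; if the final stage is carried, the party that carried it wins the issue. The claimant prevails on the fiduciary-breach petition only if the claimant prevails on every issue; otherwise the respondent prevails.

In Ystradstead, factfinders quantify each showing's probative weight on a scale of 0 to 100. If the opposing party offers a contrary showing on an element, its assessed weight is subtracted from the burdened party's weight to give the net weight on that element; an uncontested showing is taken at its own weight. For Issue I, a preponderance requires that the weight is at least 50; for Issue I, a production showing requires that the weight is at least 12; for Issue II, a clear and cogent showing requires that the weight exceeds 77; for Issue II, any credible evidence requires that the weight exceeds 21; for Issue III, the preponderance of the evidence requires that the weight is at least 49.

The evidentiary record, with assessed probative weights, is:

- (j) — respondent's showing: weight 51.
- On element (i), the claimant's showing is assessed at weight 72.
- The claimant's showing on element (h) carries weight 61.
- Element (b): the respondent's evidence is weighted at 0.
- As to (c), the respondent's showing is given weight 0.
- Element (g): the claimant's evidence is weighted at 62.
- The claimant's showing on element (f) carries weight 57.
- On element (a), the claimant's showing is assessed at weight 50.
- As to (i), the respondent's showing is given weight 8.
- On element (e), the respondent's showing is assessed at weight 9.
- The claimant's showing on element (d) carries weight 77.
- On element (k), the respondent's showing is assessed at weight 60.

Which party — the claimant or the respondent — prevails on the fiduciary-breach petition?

— Issue I —
Stage I.1 — burden on claimant; standard: a preponderance (weight is at least 50).
    (a): 50 ≥ 50 [met]
  Stage I.1 carried; the burden shifts to the respondent.
Stage I.2 — burden on respondent; standard: a production showing (weight is at least 12).
    (b): 0 < 12 [not met]
    (c): 0 < 12 [not met]
  The respondent does not carry Stage I.2.
The claimant prevails on this issue.
— Issue II —
Stage II.1 (claimant, a clear and cogent showing, weight exceeds 77): (d) 77 ≤ 77 — fails.
  Stage II.1 not carried; the claimant fails its burden.
The respondent prevails on this issue.
— Issue III —
Stage III.1 (claimant, the preponderance of the evidence, weight is at least 49): (g) 62 ≥ 49 — meets; (h) 61 ≥ 49 — meets.
  All elements met. The claimant retains the burden for Stage III.2.
Stage III.2 (claimant, the preponderance of the evidence, weight is at least 49): (i) net 72−8=64 ≥ 49 — meets.
  Stage III.2 carried; the burden shifts to the respondent.
Stage III.3 (respondent, the preponderance of the evidence, weight is at least 49): (j) 51 ≥ 49 — meets; (k) 60 ≥ 49 — meets.
  All elements met at the final stage.
With every stage satisfied, the respondent prevails on this issue.
Per-issue: Issue I → claimant; Issue II → respondent; Issue III → respondent. The claimant must prevail on every issue; overall, the respondent prevails.

respondent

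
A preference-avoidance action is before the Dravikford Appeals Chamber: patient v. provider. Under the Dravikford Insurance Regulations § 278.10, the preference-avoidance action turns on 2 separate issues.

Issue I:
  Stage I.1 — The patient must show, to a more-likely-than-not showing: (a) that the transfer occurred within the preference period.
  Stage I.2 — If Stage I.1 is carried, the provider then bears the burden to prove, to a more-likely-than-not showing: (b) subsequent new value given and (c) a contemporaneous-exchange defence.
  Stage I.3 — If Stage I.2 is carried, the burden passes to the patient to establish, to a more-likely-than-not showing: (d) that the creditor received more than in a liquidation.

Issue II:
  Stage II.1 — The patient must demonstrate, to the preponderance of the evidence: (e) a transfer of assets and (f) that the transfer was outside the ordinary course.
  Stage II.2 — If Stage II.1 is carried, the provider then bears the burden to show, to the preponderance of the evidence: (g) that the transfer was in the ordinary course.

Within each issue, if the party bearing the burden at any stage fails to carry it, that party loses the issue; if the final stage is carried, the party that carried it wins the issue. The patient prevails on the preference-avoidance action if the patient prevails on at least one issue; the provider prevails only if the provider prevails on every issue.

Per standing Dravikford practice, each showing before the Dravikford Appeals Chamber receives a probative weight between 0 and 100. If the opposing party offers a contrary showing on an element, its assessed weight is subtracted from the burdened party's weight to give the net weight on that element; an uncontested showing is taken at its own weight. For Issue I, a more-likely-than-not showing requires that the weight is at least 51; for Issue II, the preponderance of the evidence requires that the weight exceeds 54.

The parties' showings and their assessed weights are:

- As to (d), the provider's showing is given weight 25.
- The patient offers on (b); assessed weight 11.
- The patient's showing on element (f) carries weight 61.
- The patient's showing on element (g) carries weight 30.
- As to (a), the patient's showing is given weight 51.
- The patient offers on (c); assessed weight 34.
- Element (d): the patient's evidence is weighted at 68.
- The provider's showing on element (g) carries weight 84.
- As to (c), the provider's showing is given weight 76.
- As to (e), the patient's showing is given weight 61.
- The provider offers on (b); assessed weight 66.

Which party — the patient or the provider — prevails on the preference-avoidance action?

— Issue I —
Stage I.1 (patient, a more-likely-than-not showing, weight is at least 51): (a) 51 ≥ 51 — meets.
  Stage I.1 is satisfied; the onus moves to the provider.
Stage I.2 (provider, a more-likely-than-not showing, weight is at least 51): (b) net 66−11=55 ≥ 51 — meets; (c) net 76−34=42 < 51 — fails.
  Not every element is met, so the provider fails to carry Stage I.2.
The patient prevails on this issue.
— Issue II —
Stage II.1 (patient, the preponderance of the evidence, weight exceeds 54): (e) 61 > 54 — meets; (f) 61 > 54 — meets.
  Stage II.1 carried; the burden shifts to the provider.
Stage II.2 (provider, the preponderance of the evidence, weight exceeds 54): (g) net 84−30=54 ≤ 54 — fails.
  Stage II.2 not carried; the provider fails its burden.
So the patient prevails on this issue.
Per-issue: Issue I → patient; Issue II → patient. The patient must prevail on at least one issue; overall, the patient prevails.

patient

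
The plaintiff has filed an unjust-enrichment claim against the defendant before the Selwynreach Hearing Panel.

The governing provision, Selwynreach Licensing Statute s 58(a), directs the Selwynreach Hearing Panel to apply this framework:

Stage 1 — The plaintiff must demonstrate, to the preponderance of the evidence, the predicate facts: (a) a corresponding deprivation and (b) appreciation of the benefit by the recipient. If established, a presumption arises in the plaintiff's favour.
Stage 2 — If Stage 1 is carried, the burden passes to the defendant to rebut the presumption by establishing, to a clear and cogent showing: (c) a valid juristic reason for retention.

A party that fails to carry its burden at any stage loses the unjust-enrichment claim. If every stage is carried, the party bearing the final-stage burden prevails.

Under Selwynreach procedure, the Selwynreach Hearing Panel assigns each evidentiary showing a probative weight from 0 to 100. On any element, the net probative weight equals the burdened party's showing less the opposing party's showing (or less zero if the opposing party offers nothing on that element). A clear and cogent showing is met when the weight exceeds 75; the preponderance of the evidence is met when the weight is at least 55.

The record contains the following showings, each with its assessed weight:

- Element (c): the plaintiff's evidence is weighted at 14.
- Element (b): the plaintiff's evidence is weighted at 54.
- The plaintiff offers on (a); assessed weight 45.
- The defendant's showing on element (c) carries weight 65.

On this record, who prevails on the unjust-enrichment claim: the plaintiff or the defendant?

defendant

Stage 1 — burden on plaintiff; standard: the preponderance of the evidence (weight is at least 55).
    (a): 45 < 55 [not met]
    (b): 54 < 55 [not met]
  Stage 1 not carried; the plaintiff fails its burden.
So the defendant prevails.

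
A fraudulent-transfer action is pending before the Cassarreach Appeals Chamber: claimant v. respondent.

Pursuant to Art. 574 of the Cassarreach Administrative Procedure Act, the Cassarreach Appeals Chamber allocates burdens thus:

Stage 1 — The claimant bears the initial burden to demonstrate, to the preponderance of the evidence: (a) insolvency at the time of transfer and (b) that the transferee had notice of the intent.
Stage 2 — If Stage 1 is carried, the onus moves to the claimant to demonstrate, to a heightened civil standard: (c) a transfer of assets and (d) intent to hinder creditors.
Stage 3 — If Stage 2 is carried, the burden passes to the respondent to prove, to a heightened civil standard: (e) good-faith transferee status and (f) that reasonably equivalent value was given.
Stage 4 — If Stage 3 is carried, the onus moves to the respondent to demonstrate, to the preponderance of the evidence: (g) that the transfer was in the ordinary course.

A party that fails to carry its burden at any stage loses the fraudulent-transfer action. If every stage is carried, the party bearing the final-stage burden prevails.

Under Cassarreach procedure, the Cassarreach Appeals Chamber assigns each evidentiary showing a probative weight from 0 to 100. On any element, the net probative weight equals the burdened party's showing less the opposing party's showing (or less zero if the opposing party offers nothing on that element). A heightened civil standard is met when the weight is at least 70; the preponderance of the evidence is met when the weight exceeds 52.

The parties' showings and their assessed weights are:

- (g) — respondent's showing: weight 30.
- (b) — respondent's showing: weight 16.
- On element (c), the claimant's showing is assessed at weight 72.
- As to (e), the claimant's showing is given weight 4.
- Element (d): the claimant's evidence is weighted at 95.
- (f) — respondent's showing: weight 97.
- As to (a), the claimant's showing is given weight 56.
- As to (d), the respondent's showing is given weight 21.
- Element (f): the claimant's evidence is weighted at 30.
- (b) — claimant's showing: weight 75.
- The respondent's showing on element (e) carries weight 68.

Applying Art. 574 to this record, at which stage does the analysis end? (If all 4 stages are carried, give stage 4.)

stage 3

At Stage 1 the claimant must meet the preponderance of the evidence (weight exceeds 52): on (a) the weight is 56, which does exceed 52, so (a) meets the standard; on (b) the weight is 75 less the opposing 16 gives net 59, which does exceed 52, so (b) meets the standard.
  Stage 1 is satisfied; the claimant continues to bear the burden.
At Stage 2 the claimant must meet a heightened civil standard (weight is at least 70): on (c) the weight is 72, ≥ 70, so (c) meets the standard; on (d) the weight is 95 less the opposing 21 gives net 74, ≥ 70, so (d) meets the standard.
  The claimant carries Stage 2; the respondent now bears the burden.
At Stage 3 the respondent must meet a heightened civil standard (weight is at least 70): on (e) the weight is 68 less the opposing 4 gives net 64, which does not reach 70, so (e) does not meet the standard; on (f) the weight is 97 less the opposing 30 gives net 67, which does not reach 70, so (f) does not meet the standard.
  The respondent does not carry Stage 3.
So the claimant prevails.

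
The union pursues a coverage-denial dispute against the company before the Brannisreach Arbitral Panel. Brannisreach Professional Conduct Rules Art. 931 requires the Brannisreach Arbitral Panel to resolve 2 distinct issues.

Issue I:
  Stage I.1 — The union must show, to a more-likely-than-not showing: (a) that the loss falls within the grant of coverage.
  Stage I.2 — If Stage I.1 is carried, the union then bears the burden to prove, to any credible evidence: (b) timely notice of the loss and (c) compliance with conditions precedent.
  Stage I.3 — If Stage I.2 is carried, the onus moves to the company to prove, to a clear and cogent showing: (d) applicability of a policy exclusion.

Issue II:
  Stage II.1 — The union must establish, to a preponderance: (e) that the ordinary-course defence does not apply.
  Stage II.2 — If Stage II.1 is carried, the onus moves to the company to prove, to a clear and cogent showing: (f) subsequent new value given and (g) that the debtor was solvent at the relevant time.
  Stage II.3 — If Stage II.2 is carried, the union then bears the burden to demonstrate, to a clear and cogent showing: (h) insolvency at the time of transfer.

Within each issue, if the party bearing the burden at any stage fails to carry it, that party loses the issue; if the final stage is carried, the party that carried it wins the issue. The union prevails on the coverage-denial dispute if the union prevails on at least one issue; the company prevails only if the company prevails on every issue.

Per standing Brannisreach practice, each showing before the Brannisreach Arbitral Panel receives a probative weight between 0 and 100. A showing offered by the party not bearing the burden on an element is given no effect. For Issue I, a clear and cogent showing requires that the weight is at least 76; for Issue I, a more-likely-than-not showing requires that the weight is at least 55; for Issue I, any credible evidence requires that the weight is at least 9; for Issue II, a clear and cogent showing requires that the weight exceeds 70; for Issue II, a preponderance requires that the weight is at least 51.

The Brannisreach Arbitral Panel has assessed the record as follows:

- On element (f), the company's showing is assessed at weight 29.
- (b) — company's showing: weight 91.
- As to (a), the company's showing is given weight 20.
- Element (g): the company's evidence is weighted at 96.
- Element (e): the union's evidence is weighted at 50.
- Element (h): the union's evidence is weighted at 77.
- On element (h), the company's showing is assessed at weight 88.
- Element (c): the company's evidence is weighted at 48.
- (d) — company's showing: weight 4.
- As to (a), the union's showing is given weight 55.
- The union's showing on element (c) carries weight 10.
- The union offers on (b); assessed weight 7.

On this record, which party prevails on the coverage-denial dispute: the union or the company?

— Issue I —
At Stage I.1 the union must meet a more-likely-than-not showing (weight is at least 55): on (a) the weight is 55 (the company's 20 is given no effect), ≥ 55, so (a) meets the standard.
  All elements met. The union retains the burden for Stage I.2.
At Stage I.2 the union must meet any credible evidence (weight is at least 9): on (b) the weight is 7 (the company's 91 is given no effect), < 9, so (b) does not meet the standard; on (c) the weight is 10 (the company's 48 is given no effect), ≥ 9, so (c) meets the standard.
  Stage I.2 not carried; the union fails its burden.
The company prevails on this issue.
— Issue II —
Stage II.1 — burden on union; standard: a preponderance (weight is at least 51).
    (e): 50 < 51 [not met]
  Stage II.1 not carried; the union fails its burden.
The company prevails on this issue.
Per-issue: Issue I → company; Issue II → company. The union must prevail on at least one issue; overall, the company prevails.

company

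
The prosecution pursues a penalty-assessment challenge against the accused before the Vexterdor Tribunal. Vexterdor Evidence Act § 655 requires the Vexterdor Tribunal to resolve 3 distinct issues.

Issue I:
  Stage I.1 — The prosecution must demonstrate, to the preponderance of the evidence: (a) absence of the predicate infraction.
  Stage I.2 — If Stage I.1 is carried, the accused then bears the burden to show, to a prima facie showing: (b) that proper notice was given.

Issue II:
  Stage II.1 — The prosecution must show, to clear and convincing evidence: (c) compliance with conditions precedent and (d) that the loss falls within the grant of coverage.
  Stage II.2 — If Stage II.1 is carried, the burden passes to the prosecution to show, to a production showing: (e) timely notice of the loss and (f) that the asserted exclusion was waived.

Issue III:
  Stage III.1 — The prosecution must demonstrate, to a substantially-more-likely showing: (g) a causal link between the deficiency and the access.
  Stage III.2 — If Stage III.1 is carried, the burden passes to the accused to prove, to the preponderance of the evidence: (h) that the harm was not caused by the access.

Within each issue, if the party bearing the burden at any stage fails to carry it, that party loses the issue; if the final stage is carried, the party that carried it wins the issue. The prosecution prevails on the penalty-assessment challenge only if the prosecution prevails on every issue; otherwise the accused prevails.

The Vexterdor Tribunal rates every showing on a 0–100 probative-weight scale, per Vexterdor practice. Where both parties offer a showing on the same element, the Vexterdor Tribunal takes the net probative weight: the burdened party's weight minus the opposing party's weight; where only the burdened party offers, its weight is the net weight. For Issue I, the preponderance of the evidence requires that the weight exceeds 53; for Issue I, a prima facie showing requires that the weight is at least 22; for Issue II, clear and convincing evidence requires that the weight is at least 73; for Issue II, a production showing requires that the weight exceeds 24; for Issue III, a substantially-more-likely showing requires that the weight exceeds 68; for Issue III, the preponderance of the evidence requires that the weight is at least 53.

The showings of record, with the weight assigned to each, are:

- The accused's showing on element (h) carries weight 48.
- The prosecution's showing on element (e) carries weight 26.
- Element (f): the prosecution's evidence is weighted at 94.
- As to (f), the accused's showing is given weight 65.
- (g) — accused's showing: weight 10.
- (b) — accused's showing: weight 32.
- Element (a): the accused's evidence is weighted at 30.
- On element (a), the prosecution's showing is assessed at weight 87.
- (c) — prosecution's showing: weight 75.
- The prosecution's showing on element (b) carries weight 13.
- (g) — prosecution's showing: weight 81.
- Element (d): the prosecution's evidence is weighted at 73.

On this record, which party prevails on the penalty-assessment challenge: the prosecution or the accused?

— Issue I —
Stage I.1 — burden on prosecution; standard: the preponderance of the evidence (weight exceeds 53).
    (a): 87 − 30 = 57 > 53 [met]
  All elements met. The burden passes to the accused.
Stage I.2 — burden on accused; standard: a prima facie showing (weight is at least 22).
    (b): 32 − 13 = 19 < 22 [not met]
  Stage I.2 not carried; the accused fails its burden.
The analysis ends at Stage I.2; the prosecution prevails on this issue.
— Issue II —
At Stage II.1 the prosecution must meet clear and convincing evidence (weight is at least 73): on (c) the weight is 75, ≥ 73, so (c) meets the standard; on (d) the weight is 73, which does reach 73, so (d) meets the standard.
  All elements met. The prosecution retains the burden for Stage II.2.
At Stage II.2 the prosecution must meet a production showing (weight exceeds 24): on (e) the weight is 26, > 24, so (e) meets the standard; on (f) the weight is 94 less the opposing 65 gives net 29, which does exceed 24, so (f) meets the standard.
  Stage II.2 carried; the final stage is satisfied.
Every stage carried; the prosecution prevails on this issue.
— Issue III —
Stage III.1 (prosecution, a substantially-more-likely showing, weight exceeds 68): (g) net 81−10=71 > 68 — meets.
  All elements met. The burden passes to the accused.
Stage III.2 (accused, the preponderance of the evidence, weight is at least 53): (h) 48 < 53 — fails.
  Not every element is met, so the accused fails to carry Stage III.2.
The prosecution prevails on this issue.
Per-issue: Issue I → prosecution; Issue II → prosecution; Issue III → prosecution. The prosecution must prevail on every issue; overall, the prosecution prevails.

prosecution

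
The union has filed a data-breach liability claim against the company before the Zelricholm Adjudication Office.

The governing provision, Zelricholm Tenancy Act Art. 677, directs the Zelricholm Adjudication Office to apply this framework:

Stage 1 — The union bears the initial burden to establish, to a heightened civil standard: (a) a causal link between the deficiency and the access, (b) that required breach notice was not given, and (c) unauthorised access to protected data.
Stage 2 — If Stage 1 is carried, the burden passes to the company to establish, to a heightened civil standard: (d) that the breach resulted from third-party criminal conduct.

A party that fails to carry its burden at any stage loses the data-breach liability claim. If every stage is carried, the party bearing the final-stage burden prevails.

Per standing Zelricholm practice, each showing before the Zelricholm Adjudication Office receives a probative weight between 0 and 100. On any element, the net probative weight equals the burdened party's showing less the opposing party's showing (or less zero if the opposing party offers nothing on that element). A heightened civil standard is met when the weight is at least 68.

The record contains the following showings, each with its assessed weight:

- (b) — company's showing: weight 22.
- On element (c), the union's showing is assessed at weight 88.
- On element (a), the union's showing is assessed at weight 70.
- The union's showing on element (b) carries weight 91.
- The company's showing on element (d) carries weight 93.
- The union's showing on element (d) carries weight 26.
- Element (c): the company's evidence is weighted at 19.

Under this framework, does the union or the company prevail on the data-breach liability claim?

union

Stage 1 — burden on union; standard: a heightened civil standard (weight is at least 68).
    (a): 70 ≥ 68 [met]
    (b): 91 − 22 = 69 ≥ 68 [met]
    (c): 88 − 19 = 69 ≥ 68 [met]
  Stage 1 carried; the burden shifts to the company.
Stage 2 — burden on company; standard: a heightened civil standard (weight is at least 68).
    (d): 93 − 26 = 67 < 68 [not met]
  Not every element is met, so the company fails to carry Stage 2.
So the union prevails.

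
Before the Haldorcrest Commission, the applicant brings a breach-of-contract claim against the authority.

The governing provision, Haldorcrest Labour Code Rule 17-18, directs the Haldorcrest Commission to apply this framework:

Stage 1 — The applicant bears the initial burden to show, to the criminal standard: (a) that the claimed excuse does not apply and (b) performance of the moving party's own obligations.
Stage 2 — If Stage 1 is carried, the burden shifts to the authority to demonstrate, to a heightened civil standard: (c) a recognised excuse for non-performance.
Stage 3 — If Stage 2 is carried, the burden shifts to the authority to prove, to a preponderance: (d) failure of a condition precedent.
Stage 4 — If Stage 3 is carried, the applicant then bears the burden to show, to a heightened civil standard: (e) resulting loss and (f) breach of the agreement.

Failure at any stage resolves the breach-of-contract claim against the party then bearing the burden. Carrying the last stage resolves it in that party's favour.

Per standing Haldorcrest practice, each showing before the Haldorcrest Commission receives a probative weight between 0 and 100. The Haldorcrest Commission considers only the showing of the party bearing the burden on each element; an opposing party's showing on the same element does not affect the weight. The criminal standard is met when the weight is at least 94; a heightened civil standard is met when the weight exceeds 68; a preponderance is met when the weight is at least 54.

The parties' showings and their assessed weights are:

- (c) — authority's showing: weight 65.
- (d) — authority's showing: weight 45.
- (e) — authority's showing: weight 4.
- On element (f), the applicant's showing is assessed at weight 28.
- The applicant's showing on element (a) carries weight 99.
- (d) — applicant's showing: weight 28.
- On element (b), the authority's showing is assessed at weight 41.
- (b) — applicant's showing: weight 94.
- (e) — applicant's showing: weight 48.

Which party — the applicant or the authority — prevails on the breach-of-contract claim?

applicant

At Stage 1 the applicant must meet the criminal standard (weight is at least 94): on (a) the weight is 99, ≥ 94, so (a) meets the standard; on (b) the weight is 94 (the authority's 41 is given no effect), ≥ 94, so (b) meets the standard.
  The applicant carries Stage 1; the authority now bears the burden.
At Stage 2 the authority must meet a heightened civil standard (weight exceeds 68): on (c) the weight is 65, which does not exceed 68, so (c) does not meet the standard.
  Not every element is met, so the authority fails to carry Stage 2.
The analysis ends at Stage 2; the applicant prevails.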